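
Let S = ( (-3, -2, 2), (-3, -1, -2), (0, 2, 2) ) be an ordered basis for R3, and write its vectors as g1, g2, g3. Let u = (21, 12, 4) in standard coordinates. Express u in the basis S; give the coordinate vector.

(-3, -4, 1)

[u]_S is the unique c with M c = u, where M has columns g1, ..., g3.
Gaussian elimination on [M | u] yields c = (-3, -4, 1).
Check: -3g1 - 4g2 + g3 = (21, 12, 4).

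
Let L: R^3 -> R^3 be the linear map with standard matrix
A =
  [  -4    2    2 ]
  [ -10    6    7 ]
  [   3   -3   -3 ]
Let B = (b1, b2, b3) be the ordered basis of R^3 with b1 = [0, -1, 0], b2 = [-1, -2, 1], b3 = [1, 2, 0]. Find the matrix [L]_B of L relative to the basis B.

Let P have columns b1, ..., b3. Then [L]_B = P^(-1) A P.
Here det P = -1, so P^(-1) is integer; computing A P first and then P^(-1)(A P) gives [[2, -1, -2], [3, 0, -3], [1, 2, -3]].

[[2, -1, -2], [3, 0, -3], [1, 2, -3]]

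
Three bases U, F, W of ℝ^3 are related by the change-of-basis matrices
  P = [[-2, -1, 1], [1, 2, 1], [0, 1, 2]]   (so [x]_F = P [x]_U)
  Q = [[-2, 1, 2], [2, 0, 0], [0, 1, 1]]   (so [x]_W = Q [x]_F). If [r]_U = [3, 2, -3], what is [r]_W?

[18, -22, 0]

First [r]_F = P [r]_U = [-11, 4, -4].
Then [r]_W = Q [r]_F = [18, -22, 0].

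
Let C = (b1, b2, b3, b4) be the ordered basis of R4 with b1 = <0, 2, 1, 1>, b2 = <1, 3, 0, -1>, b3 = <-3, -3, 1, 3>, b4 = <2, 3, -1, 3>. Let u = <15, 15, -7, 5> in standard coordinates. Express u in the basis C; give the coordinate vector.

<0, -2, -3, 4>

We seek scalars with c_1 b1 + ... + c_4 b4 = u; equivalently solve M c = u where the columns of M are b1, ..., b4.
Gaussian elimination on [M | u] yields c = (0, -2, -3, 4).
Check: 0·b1 - 2b2 - 3b3 + 4b4 = <15, 15, -7, 5>.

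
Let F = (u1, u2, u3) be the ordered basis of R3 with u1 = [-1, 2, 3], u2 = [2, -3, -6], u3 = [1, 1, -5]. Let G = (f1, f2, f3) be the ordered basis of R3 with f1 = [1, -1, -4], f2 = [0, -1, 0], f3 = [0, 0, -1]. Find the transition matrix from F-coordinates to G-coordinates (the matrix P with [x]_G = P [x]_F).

Take x = uj: its F-coordinates are the j-th standard unit vector, so P e_j — column j of P — equals [uj]_G.
u1 = -f1 - f2 + f3, giving column 1 = [-1, -1, 1]; repeating for each j gives P = [[-1, 2, 1], [-1, 1, -2], [1, -2, 1]].

[[-1, 2, 1], [-1, 1, -2], [1, -2, 1]]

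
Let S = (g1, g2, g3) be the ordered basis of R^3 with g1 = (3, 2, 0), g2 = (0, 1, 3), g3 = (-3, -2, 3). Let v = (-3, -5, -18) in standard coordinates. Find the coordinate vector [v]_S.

(-4, -3, -3)

We seek scalars with c_1 g1 + ... + c_3 g3 = v; equivalently solve M c = v where the columns of M are g1, ..., g3.
Solving this 3x3 system gives c = (-4, -3, -3).
Check: -4g1 - 3g2 - 3g3 = (-3, -5, -18).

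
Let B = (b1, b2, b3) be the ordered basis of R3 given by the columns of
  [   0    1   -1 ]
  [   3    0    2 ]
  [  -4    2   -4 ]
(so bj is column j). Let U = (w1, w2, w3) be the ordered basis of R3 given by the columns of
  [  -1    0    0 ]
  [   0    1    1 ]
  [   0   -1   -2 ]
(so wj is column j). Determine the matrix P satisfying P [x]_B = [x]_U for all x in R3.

Let M have columns bj and N have columns wj. Then for every x, N [x]_U = x = M [x]_B, so P = N^(-1) M.
Since det N = 1, N^(-1) has integer entries; multiplying gives P = [[0, -1, 1], [2, 2, 0], [1, -2, 2]].

[[0, -1, 1], [2, 2, 0], [1, -2, 2]]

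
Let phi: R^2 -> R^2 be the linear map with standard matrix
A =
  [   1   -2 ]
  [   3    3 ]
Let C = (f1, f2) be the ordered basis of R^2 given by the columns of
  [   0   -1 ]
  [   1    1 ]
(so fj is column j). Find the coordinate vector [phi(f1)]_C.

Column 1 of [phi]_C is the C-coordinate vector of phi(f1).
In standard coordinates phi(f1) = A f1 = (-2, 3).
Converting to C: (-2, 3) = f1 + 2f2, so the coordinate vector is (1, 2).

(1, 2)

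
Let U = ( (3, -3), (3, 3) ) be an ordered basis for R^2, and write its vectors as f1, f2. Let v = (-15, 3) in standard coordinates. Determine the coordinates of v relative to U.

(-3, -2)

We seek scalars with c_1 f1 + c_2 f2 = v; equivalently solve M c = v where the columns of M are f1, f2.
System: 3c_1 + 3c_2 = -15, -3c_1 + 3c_2 = 3; solving gives c_1 = -3, c_2 = -2.
Check: -3f1 - 2f2 = (-15, 3).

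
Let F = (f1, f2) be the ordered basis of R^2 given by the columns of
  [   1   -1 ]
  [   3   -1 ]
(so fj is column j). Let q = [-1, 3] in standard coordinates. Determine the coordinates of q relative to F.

[2, 3]

We seek scalars with c_1 f1 + c_2 f2 = q; equivalently solve M c = q where the columns of M are f1, f2.
System: c_1 - c_2 = -1, 3c_1 - c_2 = 3; solving gives c_1 = 2, c_2 = 3.
Check: 2f1 + 3f2 = [-1, 3].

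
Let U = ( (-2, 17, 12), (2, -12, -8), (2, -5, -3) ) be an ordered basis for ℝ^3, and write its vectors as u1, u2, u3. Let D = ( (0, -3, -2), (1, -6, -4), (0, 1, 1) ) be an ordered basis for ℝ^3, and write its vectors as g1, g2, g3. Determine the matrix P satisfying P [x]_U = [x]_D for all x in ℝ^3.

Column j of P is [uj]_D, since P maps U-coordinates to D-coordinates.
Expressing u1 in D: u1 = -g1 - 2g2 + 2g3, so column 1 of P is (-1, -2, 2).
Doing the same for each uj gives P = [[-1, 0, -2], [-2, 2, 2], [2, 0, 1]].

[[-1, 0, -2], [-2, 2, 2], [2, 0, 1]]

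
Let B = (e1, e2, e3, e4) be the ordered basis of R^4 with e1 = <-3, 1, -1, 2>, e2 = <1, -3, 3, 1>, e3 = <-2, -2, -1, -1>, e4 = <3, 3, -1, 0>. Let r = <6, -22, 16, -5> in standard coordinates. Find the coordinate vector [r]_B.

We seek scalars with c_1 e1 + ... + c_4 e4 = r; equivalently solve M c = r where the columns of M are e1, ..., e4.
Gaussian elimination on [M | r] yields c = (-4, 3, 0, -3).
Check: -4e1 + 3e2 + 0·e3 - 3e4 = <6, -22, 16, -5>.

<-4, 3, 0, -3>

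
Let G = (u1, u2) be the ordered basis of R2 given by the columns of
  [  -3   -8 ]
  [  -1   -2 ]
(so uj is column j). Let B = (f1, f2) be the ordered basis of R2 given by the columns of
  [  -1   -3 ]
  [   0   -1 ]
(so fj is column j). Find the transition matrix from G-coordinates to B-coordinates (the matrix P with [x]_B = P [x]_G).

Column j of P is [uj]_B, since P maps G-coordinates to B-coordinates.
Expressing u1 in B: u1 = 0·f1 + f2, so column 1 of P is <0, 1>.
Doing the same for each uj gives P = [[0, 2], [1, 2]].

[[0, 2], [1, 2]]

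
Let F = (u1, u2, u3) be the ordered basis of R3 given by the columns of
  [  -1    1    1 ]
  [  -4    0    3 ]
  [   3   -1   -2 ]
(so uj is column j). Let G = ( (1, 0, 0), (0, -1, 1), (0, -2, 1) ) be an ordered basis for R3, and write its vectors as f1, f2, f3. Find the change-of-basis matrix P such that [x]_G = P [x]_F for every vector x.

Let M have columns uj and N have columns fj. Then for every x, N [x]_G = x = M [x]_F, so P = N^(-1) M.
Since det N = 1, N^(-1) has integer entries; multiplying gives P = [[-1, 1, 1], [2, -2, -1], [1, 1, -1]].

[[-1, 1, 1], [2, -2, -1], [1, 1, -1]]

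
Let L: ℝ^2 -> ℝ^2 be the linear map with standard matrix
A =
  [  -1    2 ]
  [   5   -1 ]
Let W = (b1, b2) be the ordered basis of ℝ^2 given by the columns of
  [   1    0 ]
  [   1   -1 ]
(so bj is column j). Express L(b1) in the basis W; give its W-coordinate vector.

[1, -3]

Column 1 of [L]_W is the W-coordinate vector of L(b1).
In standard coordinates L(b1) = A b1 = [1, 4].
Converting to W: [1, 4] = b1 - 3b2, so the coordinate vector is [1, -3].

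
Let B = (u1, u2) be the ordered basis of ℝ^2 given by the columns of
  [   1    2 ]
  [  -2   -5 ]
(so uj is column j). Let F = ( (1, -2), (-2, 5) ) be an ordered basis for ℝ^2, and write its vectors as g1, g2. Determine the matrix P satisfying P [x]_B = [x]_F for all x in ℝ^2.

Take x = uj: its B-coordinates are the j-th standard unit vector, so P e_j — column j of P — equals [uj]_F.
u1 = g1 + 0·g2, giving column 1 = (1, 0); repeating for each j gives P = [[1, 0], [0, -1]].

[[1, 0], [0, -1]]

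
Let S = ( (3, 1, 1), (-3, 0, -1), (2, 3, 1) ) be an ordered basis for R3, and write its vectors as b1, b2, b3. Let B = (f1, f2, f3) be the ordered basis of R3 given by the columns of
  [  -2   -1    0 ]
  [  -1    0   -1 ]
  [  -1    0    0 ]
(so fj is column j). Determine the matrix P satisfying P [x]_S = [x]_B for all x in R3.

[[-1, 1, -1], [-1, 1, 0], [0, -1, -2]]

Column j of P is [bj]_B, since P maps S-coordinates to B-coordinates.
Expressing b1 in B: b1 = -f1 - f2 + 0·f3, so column 1 of P is (-1, -1, 0).
Doing the same for each bj gives P = [[-1, 1, -1], [-1, 1, 0], [0, -1, -2]].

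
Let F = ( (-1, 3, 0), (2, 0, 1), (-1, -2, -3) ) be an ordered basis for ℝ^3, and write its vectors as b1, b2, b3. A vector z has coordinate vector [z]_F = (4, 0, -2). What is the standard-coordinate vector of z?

The coordinates say z = 4b1 + 0·b2 - 2b3; adding the scaled basis vectors gives (-2, 16, 6).

(-2, 16, 6)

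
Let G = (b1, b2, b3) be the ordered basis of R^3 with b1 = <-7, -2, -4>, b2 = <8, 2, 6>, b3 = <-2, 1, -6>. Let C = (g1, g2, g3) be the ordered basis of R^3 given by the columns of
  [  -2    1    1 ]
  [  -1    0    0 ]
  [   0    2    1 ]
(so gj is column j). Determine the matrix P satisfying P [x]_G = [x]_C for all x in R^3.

Column j of P is [bj]_C, since P maps G-coordinates to C-coordinates.
Expressing b1 in C: b1 = 2g1 - g2 - 2g3, so column 1 of P is <2, -1, -2>.
Doing the same for each bj gives P = [[2, -2, -1], [-1, 2, -2], [-2, 2, -2]].

[[2, -2, -1], [-1, 2, -2], [-2, 2, -2]]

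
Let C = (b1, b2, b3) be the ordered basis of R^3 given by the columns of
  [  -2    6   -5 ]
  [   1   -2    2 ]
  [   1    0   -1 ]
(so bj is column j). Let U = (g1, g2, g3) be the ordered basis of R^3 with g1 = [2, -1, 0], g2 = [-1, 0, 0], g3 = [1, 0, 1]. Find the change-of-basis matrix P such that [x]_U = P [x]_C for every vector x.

Column j of P is [bj]_U, since P maps C-coordinates to U-coordinates.
Expressing b1 in U: b1 = -g1 + g2 + g3, so column 1 of P is [-1, 1, 1].
Doing the same for each bj gives P = [[-1, 2, -2], [1, -2, 0], [1, 0, -1]].

[[-1, 2, -2], [1, -2, 0], [1, 0, -1]]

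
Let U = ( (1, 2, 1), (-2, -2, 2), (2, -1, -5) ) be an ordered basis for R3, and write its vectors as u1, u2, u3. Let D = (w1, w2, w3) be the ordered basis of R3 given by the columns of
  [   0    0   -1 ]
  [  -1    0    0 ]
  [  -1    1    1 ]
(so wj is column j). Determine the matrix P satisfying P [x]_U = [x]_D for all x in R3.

[[-2, 2, 1], [0, 2, -2], [-1, 2, -2]]

Column j of P is [uj]_D, since P maps U-coordinates to D-coordinates.
Expressing u1 in D: u1 = -2w1 + 0·w2 - w3, so column 1 of P is (-2, 0, -1).
Doing the same for each uj gives P = [[-2, 2, 1], [0, 2, -2], [-1, 2, -2]].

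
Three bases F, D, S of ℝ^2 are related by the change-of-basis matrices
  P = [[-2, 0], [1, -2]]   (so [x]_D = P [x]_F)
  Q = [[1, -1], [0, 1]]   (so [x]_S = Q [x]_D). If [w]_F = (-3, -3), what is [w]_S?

(3, 3)

Composing the changes, [w]_S = Q P [w]_F.
Q P = [[-3, 2], [1, -2]]; applying this to (-3, -3) gives (3, 3).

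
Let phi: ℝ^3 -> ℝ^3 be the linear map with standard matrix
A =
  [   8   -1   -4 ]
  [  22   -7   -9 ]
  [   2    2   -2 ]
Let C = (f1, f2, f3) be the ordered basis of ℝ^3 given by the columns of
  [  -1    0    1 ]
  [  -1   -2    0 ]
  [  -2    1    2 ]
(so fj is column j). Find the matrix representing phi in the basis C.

[[1, -1, 0], [-2, -2, -2], [2, -3, 0]]

Let P have columns f1, ..., f3. Then [phi]_C = P^(-1) A P.
Here det P = -1, so P^(-1) is integer; computing A P first and then P^(-1)(A P) gives [[1, -1, 0], [-2, -2, -2], [2, -3, 0]].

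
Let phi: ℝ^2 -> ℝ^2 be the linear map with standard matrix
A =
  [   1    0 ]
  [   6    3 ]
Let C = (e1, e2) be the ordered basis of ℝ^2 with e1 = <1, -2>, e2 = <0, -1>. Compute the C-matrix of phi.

[[1, 0], [-2, 3]]

The j-th column of [phi]_C is [phi(ej)]_C.
phi(e1) = A e1 = <1, 0> = e1 - 2e2, so column 1 is <1, -2>.
Repeating for e2 and assembling the columns gives [[1, 0], [-2, 3]].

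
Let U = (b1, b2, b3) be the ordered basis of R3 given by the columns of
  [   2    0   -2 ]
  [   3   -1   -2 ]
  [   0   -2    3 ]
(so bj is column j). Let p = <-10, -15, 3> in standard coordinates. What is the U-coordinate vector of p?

<-2, 3, 3>

We seek scalars with c_1 b1 + ... + c_3 b3 = p; equivalently solve M c = p where the columns of M are b1, ..., b3.
Gaussian elimination on [M | p] yields c = (-2, 3, 3).
Check: -2b1 + 3b2 + 3b3 = <-10, -15, 3>.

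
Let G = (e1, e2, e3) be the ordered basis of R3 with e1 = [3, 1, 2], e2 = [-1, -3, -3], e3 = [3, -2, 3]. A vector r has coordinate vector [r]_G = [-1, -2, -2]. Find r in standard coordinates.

[-7, 9, -2]

The coordinates say r = -e1 - 2e2 - 2e3; adding the scaled basis vectors gives [-7, 9, -2].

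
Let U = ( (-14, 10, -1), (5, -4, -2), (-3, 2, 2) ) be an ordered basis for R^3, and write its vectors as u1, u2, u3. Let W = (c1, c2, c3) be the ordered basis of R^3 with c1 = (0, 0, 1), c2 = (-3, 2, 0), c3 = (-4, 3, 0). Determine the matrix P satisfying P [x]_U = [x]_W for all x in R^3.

[[-1, -2, 2], [2, 1, 1], [2, -2, 0]]

Column j of P is [uj]_W, since P maps U-coordinates to W-coordinates.
Expressing u1 in W: u1 = -c1 + 2c2 + 2c3, so column 1 of P is (-1, 2, 2).
Doing the same for each uj gives P = [[-1, -2, 2], [2, 1, 1], [2, -2, 0]].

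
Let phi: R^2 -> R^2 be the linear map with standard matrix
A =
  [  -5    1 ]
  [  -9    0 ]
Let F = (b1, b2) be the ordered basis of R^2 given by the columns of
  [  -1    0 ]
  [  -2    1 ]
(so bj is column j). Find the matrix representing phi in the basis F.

The j-th column of [phi]_F is [phi(bj)]_F.
phi(b1) = A b1 = [3, 9] = -3b1 + 3b2, so column 1 is [-3, 3].
Repeating for b2 and assembling the columns gives [[-3, -1], [3, -2]].

[[-3, -1], [3, -2]]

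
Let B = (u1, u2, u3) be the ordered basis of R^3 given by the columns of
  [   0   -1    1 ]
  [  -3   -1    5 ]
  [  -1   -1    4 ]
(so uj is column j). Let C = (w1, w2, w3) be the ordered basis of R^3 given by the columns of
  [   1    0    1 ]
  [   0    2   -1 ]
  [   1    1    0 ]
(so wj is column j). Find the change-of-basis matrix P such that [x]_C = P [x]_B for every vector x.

Column j of P is [uj]_C, since P maps B-coordinates to C-coordinates.
Expressing u1 in C: u1 = w1 - 2w2 - w3, so column 1 of P is <1, -2, -1>.
Doing the same for each uj gives P = [[1, 0, 2], [-2, -1, 2], [-1, -1, -1]].

[[1, 0, 2], [-2, -1, 2], [-1, -1, -1]]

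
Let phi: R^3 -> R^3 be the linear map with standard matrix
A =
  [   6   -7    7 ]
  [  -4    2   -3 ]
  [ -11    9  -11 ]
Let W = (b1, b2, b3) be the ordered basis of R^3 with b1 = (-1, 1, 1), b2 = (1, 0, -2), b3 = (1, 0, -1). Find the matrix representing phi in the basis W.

[[3, 2, -1], [-3, -3, 1], [0, -3, -3]]

With P the matrix whose columns are b1, ..., b3, [phi]_W = P^(-1) A P.
Column by column: phi(b1) = A b1 = (-6, 3, 9); its W-coordinates (3, -3, 0) give column 1.
Continuing for each basis vector yields [phi]_W = [[3, 2, -1], [-3, -3, 1], [0, -3, -3]].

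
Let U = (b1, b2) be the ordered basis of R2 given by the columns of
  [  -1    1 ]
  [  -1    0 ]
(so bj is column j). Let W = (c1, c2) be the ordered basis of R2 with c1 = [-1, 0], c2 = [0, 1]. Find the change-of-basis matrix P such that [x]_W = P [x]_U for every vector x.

[[1, -1], [-1, 0]]

Column j of P is [bj]_W, since P maps U-coordinates to W-coordinates.
Expressing b1 in W: b1 = c1 - c2, so column 1 of P is [1, -1].
Doing the same for each bj gives P = [[1, -1], [-1, 0]].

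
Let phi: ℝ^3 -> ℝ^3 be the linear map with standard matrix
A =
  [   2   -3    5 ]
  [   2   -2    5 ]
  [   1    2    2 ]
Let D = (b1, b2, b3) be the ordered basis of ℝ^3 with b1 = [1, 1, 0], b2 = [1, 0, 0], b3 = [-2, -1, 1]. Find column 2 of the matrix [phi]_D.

[3, 1, 1]

Compute phi(b2) = A b2 = [2, 2, 1] in standard coordinates.
Then write this in D-coordinates: solve for y in y_1 b1 + ... + y_3 b3 = [2, 2, 1].
This gives y = [3, 1, 1], which is column 2 of [phi]_D.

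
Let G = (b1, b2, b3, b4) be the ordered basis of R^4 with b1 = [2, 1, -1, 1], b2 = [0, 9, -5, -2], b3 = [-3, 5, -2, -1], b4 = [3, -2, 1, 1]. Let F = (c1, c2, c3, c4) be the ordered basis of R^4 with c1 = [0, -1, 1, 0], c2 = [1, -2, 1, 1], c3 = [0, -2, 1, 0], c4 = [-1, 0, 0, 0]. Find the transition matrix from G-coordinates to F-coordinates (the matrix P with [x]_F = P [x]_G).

Let M have columns bj and N have columns cj. Then for every x, N [x]_F = x = M [x]_G, so P = N^(-1) M.
Since det N = -1, N^(-1) has integer entries; multiplying gives P = [[-1, -1, 1, 0], [1, -2, -1, 1], [-1, -2, -2, 0], [-1, -2, 2, -2]].

[[-1, -1, 1, 0], [1, -2, -1, 1], [-1, -2, -2, 0], [-1, -2, 2, -2]]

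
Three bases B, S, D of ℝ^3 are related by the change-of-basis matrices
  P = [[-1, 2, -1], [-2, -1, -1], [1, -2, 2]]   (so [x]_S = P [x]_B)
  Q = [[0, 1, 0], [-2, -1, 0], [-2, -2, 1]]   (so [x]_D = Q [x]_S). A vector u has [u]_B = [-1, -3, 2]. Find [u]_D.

[3, 11, 17]

Apply P to get S-coordinates [-7, 3, 9], then Q to get D-coordinates.
The result is [u]_D = [3, 11, 17].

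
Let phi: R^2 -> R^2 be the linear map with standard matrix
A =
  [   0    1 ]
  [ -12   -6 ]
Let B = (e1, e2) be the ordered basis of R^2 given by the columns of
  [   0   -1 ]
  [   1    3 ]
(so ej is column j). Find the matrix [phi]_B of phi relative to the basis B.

[[-3, 3], [-1, -3]]

With P the matrix whose columns are e1, e2, [phi]_B = P^(-1) A P.
Column by column: phi(e1) = A e1 = [1, -6]; its B-coordinates [-3, -1] give column 1.
Continuing for each basis vector yields [phi]_B = [[-3, 3], [-1, -3]].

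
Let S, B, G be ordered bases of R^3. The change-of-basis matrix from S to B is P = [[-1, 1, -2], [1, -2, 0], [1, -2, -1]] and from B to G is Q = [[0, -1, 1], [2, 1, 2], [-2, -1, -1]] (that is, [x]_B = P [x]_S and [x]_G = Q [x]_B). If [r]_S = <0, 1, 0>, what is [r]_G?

<0, -4, 2>

First [r]_B = P [r]_S = <1, -2, -2>.
Then [r]_G = Q [r]_B = <0, -4, 2>.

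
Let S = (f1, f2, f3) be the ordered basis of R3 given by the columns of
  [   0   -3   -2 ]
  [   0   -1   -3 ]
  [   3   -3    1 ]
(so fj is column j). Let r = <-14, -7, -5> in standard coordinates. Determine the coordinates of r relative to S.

[r]_S is the unique c with M c = r, where M has columns f1, ..., f3.
Solving this 3x3 system gives c = (2, 4, 1).
Check: 2f1 + 4f2 + f3 = <-14, -7, -5>.

<2, 4, 1>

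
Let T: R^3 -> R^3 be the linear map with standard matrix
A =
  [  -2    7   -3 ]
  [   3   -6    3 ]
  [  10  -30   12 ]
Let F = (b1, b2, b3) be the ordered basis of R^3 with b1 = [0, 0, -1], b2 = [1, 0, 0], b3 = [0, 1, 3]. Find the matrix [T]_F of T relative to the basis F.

Let P have columns b1, ..., b3. Then [T]_F = P^(-1) A P.
Here det P = -1, so P^(-1) is integer; computing A P first and then P^(-1)(A P) gives [[3, -1, 3], [3, -2, -2], [-3, 3, 3]].

[[3, -1, 3], [3, -2, -2], [-3, 3, 3]]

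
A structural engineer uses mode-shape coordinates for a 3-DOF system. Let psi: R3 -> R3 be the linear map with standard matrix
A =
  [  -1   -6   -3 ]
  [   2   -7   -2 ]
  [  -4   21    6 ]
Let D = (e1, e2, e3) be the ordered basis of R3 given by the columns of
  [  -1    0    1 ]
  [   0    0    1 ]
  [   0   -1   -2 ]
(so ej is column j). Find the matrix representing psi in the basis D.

With P the matrix whose columns are e1, ..., e3, [psi]_D = P^(-1) A P.
Column by column: psi(e1) = A e1 = [1, -2, 4]; its D-coordinates [-3, 0, -2] give column 1.
Continuing for each basis vector yields [psi]_D = [[-3, -1, 0], [0, 2, -3], [-2, 2, -1]].

[[-3, -1, 0], [0, 2, -3], [-2, 2, -1]]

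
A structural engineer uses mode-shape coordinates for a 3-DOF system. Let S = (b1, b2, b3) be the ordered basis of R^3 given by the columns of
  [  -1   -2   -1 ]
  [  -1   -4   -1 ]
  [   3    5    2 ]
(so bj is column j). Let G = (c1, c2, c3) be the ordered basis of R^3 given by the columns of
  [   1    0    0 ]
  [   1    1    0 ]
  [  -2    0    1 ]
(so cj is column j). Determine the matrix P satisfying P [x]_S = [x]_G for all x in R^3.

[[-1, -2, -1], [0, -2, 0], [1, 1, 0]]

Column j of P is [bj]_G, since P maps S-coordinates to G-coordinates.
Expressing b1 in G: b1 = -c1 + 0·c2 + c3, so column 1 of P is (-1, 0, 1).
Doing the same for each bj gives P = [[-1, -2, -1], [0, -2, 0], [1, 1, 0]].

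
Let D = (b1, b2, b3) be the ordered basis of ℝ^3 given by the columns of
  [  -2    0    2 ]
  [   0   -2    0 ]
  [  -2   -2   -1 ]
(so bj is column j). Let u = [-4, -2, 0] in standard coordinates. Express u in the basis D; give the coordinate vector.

[u]_D is the unique c with M c = u, where M has columns b1, ..., b3.
Gaussian elimination on [M | u] yields c = (0, 1, -2).
Check: 0·b1 + b2 - 2b3 = [-4, -2, 0].

[0, 1, -2]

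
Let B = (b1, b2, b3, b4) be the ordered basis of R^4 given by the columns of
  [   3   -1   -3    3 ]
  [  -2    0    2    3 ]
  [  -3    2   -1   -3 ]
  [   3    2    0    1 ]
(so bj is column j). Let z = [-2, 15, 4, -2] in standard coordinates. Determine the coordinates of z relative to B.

[-3, 2, 0, 3]

[z]_B is the unique c with M c = z, where M has columns b1, ..., b4.
Gaussian elimination on [M | z] yields c = (-3, 2, 0, 3).
Check: -3b1 + 2b2 + 0·b3 + 3b4 = [-2, 15, 4, -2].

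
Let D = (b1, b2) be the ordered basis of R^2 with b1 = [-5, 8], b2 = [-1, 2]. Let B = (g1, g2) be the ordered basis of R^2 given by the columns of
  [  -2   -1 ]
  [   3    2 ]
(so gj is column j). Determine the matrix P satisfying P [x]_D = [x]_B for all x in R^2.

[[2, 0], [1, 1]]

Take x = bj: its D-coordinates are the j-th standard unit vector, so P e_j — column j of P — equals [bj]_B.
b1 = 2g1 + g2, giving column 1 = [2, 1]; repeating for each j gives P = [[2, 0], [1, 1]].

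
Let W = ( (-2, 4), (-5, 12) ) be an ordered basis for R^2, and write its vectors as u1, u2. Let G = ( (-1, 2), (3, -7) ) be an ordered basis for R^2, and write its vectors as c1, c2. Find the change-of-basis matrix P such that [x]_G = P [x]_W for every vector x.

[[2, -1], [0, -2]]

Take x = uj: its W-coordinates are the j-th standard unit vector, so P e_j — column j of P — equals [uj]_G.
u1 = 2c1 + 0·c2, giving column 1 = (2, 0); repeating for each j gives P = [[2, -1], [0, -2]].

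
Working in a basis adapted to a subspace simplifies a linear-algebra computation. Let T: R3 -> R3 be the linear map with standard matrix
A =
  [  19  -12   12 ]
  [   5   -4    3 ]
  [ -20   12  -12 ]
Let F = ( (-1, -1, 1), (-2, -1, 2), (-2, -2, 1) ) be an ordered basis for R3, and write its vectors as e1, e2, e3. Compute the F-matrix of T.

Let P have columns e1, ..., e3. Then [T]_F = P^(-1) A P.
Here det P = 1, so P^(-1) is integer; computing A P first and then P^(-1)(A P) gives [[3, 2, 0], [-3, 2, 3], [-1, -2, -2]].

[[3, 2, 0], [-3, 2, 3], [-1, -2, -2]]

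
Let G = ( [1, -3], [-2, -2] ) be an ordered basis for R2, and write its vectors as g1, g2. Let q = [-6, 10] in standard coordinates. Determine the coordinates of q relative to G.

[-4, 1]

We seek scalars with c_1 g1 + c_2 g2 = q; equivalently solve M c = q where the columns of M are g1, g2.
System: c_1 - 2c_2 = -6, -3c_1 - 2c_2 = 10; solving gives c_1 = -4, c_2 = 1.
Check: -4g1 + g2 = [-6, 10].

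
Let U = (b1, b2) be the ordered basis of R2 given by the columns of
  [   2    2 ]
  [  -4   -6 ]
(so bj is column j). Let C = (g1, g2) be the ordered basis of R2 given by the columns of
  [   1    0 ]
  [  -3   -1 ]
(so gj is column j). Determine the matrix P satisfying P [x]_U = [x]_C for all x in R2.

Take x = bj: its U-coordinates are the j-th standard unit vector, so P e_j — column j of P — equals [bj]_C.
b1 = 2g1 - 2g2, giving column 1 = [2, -2]; repeating for each j gives P = [[2, 2], [-2, 0]].

[[2, 2], [-2, 0]]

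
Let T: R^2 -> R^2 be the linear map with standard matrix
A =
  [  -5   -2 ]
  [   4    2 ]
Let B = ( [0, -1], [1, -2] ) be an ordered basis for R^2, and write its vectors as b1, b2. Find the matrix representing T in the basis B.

The j-th column of [T]_B is [T(bj)]_B.
T(b1) = A b1 = [2, -2] = -2b1 + 2b2, so column 1 is [-2, 2].
Repeating for b2 and assembling the columns gives [[-2, 2], [2, -1]].

[[-2, 2], [2, -1]]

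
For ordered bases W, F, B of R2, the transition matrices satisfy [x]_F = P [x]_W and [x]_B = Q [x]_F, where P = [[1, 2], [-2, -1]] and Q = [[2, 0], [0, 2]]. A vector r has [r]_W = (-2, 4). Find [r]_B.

(12, 0)

First [r]_F = P [r]_W = (6, 0).
Then [r]_B = Q [r]_F = (12, 0).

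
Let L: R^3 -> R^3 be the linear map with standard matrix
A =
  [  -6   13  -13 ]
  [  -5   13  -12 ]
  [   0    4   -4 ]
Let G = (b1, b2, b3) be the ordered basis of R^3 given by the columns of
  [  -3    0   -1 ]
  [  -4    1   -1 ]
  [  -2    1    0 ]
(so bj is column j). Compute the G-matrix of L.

[[3, 1, 3], [-2, 2, 2], [-1, -3, -2]]

With P the matrix whose columns are b1, ..., b3, [L]_G = P^(-1) A P.
Column by column: L(b1) = A b1 = (-8, -13, -8); its G-coordinates (3, -2, -1) give column 1.
Continuing for each basis vector yields [L]_G = [[3, 1, 3], [-2, 2, 2], [-1, -3, -2]].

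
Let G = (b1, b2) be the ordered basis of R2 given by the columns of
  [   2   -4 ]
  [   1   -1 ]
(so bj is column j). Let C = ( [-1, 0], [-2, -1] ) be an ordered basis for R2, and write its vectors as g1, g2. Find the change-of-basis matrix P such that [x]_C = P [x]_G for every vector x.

Let M have columns bj and N have columns gj. Then for every x, N [x]_C = x = M [x]_G, so P = N^(-1) M.
Since det N = 1, N^(-1) has integer entries; multiplying gives P = [[0, 2], [-1, 1]].

[[0, 2], [-1, 1]]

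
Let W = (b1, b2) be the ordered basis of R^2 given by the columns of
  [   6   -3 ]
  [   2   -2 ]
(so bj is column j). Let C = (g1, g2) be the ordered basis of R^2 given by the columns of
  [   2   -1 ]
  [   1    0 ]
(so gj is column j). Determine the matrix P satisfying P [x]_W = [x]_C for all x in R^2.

Take x = bj: its W-coordinates are the j-th standard unit vector, so P e_j — column j of P — equals [bj]_C.
b1 = 2g1 - 2g2, giving column 1 = [2, -2]; repeating for each j gives P = [[2, -2], [-2, -1]].

[[2, -2], [-2, -1]]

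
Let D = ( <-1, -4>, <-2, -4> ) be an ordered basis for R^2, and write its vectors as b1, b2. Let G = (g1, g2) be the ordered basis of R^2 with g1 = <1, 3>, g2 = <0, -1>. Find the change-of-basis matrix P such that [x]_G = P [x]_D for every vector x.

Let M have columns bj and N have columns gj. Then for every x, N [x]_G = x = M [x]_D, so P = N^(-1) M.
Since det N = -1, N^(-1) has integer entries; multiplying gives P = [[-1, -2], [1, -2]].

[[-1, -2], [1, -2]]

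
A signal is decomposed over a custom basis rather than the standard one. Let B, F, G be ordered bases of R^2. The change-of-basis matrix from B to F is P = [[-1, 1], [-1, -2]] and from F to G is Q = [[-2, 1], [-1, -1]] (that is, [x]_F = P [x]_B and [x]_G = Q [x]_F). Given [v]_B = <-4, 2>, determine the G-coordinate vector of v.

First [v]_F = P [v]_B = <6, 0>.
Then [v]_G = Q [v]_F = <-12, -6>.

<-12, -6>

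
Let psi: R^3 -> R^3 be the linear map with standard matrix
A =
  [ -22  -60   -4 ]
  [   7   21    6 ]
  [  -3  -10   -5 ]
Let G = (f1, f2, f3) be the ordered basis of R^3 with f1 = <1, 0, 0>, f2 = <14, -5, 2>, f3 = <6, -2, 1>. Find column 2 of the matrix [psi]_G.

<-2, -1, 0>

Compute psi(f2) = A f2 = <-16, 5, -2> in standard coordinates.
Then write this in G-coordinates: solve for y in y_1 f1 + ... + y_3 f3 = <-16, 5, -2>.
This gives y = <-2, -1, 0>, which is column 2 of [psi]_G.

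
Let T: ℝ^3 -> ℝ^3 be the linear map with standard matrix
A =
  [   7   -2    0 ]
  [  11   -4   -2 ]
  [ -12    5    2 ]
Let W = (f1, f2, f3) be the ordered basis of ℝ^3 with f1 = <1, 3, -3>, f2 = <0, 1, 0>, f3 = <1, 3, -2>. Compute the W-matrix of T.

[[1, -1, -1], [2, 2, 0], [0, -1, 2]]

The j-th column of [T]_W is [T(fj)]_W.
T(f1) = A f1 = <1, 5, -3> = f1 + 2f2 + 0·f3, so column 1 is <1, 2, 0>.
Repeating for f2, f3 and assembling the columns gives [[1, -1, -1], [2, 2, 0], [0, -1, 2]].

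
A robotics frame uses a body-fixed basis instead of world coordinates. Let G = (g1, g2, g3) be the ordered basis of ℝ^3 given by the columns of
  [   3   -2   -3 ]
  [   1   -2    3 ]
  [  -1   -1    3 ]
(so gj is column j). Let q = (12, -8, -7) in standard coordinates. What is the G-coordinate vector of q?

We seek scalars with c_1 g1 + ... + c_3 g3 = q; equivalently solve M c = q where the columns of M are g1, ..., g3.
Row-reducing the augmented matrix [M | q] gives c = (-2, -3, -4).
Check: -2g1 - 3g2 - 4g3 = (12, -8, -7).

(-2, -3, -4)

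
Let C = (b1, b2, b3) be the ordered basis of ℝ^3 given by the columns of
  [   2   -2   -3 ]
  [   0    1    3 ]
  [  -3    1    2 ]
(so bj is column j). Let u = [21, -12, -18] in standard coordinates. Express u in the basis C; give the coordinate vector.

[3, -3, -3]

We seek scalars with c_1 b1 + ... + c_3 b3 = u; equivalently solve M c = u where the columns of M are b1, ..., b3.
Row-reducing the augmented matrix [M | u] gives c = (3, -3, -3).
Check: 3b1 - 3b2 - 3b3 = [21, -12, -18].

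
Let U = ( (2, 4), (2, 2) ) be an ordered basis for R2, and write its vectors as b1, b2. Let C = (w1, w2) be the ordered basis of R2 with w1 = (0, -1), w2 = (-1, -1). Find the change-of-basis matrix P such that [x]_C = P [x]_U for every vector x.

Take x = bj: its U-coordinates are the j-th standard unit vector, so P e_j — column j of P — equals [bj]_C.
b1 = -2w1 - 2w2, giving column 1 = (-2, -2); repeating for each j gives P = [[-2, 0], [-2, -2]].

[[-2, 0], [-2, -2]]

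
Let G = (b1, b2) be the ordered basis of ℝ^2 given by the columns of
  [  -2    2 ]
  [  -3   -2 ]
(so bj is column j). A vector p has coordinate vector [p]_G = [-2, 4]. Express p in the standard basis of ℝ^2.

[12, -2]

The coordinates say p = -2b1 + 4b2; adding the scaled basis vectors gives [12, -2].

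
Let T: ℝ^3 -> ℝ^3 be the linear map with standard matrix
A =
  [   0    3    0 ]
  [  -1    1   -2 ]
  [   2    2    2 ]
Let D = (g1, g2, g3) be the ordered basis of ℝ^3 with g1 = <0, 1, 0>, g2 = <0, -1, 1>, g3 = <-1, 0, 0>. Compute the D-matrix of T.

The j-th column of [T]_D is [T(gj)]_D.
T(g1) = A g1 = <3, 1, 2> = 3g1 + 2g2 - 3g3, so column 1 is <3, 2, -3>.
Repeating for g2, g3 and assembling the columns gives [[3, -3, -1], [2, 0, -2], [-3, 3, 0]].

[[3, -3, -1], [2, 0, -2], [-3, 3, 0]]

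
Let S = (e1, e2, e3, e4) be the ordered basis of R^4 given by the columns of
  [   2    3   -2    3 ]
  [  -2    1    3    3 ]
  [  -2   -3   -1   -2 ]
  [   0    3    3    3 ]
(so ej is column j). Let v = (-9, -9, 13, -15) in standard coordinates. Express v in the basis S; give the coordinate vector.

(-2, -1, -2, -2)

Write v = c_1 e1 + ... + c_4 e4 and solve for the c_i.
Solving this 4x4 system gives c = (-2, -1, -2, -2).
Check: -2e1 - e2 - 2e3 - 2e4 = (-9, -9, 13, -15).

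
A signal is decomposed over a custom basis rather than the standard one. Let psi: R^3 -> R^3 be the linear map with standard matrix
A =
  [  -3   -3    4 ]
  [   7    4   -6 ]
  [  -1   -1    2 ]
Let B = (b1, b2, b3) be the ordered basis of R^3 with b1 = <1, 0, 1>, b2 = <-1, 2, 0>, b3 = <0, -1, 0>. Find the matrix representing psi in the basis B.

[[1, -1, 1], [0, 2, -2], [-1, 3, 0]]

With P the matrix whose columns are b1, ..., b3, [psi]_B = P^(-1) A P.
Column by column: psi(b1) = A b1 = <1, 1, 1>; its B-coordinates <1, 0, -1> give column 1.
Continuing for each basis vector yields [psi]_B = [[1, -1, 1], [0, 2, -2], [-1, 3, 0]].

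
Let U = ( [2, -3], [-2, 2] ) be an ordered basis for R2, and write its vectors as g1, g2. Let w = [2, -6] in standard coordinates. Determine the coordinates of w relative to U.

[4, 3]

[w]_U is the unique c with M c = w, where M has columns g1, g2.
System: 2c_1 - 2c_2 = 2, -3c_1 + 2c_2 = -6; solving gives c_1 = 4, c_2 = 3.
Check: 4g1 + 3g2 = [2, -6].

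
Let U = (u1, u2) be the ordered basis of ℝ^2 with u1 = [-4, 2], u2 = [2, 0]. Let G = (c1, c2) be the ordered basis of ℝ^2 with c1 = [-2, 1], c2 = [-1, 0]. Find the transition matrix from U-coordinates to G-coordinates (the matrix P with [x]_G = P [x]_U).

Take x = uj: its U-coordinates are the j-th standard unit vector, so P e_j — column j of P — equals [uj]_G.
u1 = 2c1 + 0·c2, giving column 1 = [2, 0]; repeating for each j gives P = [[2, 0], [0, -2]].

[[2, 0], [0, -2]]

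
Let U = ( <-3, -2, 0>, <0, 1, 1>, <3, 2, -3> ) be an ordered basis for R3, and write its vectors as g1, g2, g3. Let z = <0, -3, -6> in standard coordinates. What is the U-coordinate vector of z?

Write z = c_1 g1 + ... + c_3 g3 and solve for the c_i.
Gaussian elimination on [M | z] yields c = (1, -3, 1).
Check: g1 - 3g2 + g3 = <0, -3, -6>.

<1, -3, 1>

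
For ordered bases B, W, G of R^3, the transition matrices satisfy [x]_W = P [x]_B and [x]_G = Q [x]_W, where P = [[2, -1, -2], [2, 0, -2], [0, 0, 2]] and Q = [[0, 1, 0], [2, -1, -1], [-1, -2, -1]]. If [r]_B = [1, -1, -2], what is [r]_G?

Apply P to get W-coordinates [7, 6, -4], then Q to get G-coordinates.
The result is [r]_G = [6, 12, -15].

[6, 12, -15]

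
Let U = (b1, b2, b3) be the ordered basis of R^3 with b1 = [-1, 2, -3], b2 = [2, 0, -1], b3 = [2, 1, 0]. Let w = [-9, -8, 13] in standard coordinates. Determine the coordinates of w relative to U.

[w]_U is the unique c with M c = w, where M has columns b1, ..., b3.
Row-reducing the augmented matrix [M | w] gives c = (-3, -4, -2).
Check: -3b1 - 4b2 - 2b3 = [-9, -8, 13].

[-3, -4, -2]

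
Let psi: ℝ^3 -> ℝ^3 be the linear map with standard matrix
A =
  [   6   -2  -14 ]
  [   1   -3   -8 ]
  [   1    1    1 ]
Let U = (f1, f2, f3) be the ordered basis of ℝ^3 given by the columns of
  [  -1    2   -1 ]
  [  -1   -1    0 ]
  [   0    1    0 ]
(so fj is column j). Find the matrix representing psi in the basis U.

Let P have columns f1, ..., f3. Then [psi]_U = P^(-1) A P.
Here det P = 1, so P^(-1) is integer; computing A P first and then P^(-1)(A P) gives [[0, 1, 2], [-2, 2, -1], [0, 3, 2]].

[[0, 1, 2], [-2, 2, -1], [0, 3, 2]]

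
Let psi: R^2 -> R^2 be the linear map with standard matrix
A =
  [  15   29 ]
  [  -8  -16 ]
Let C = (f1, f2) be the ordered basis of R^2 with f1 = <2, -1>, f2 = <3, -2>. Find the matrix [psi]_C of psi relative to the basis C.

[[2, -2], [-1, -3]]

Let P have columns f1, f2. Then [psi]_C = P^(-1) A P.
Here det P = -1, so P^(-1) is integer; computing A P first and then P^(-1)(A P) gives [[2, -2], [-1, -3]].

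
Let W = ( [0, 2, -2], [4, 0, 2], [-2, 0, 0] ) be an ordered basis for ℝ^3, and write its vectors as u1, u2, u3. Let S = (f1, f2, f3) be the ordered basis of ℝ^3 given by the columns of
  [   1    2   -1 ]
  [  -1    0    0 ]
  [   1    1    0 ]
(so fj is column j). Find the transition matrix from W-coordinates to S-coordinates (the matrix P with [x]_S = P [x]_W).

Take x = uj: its W-coordinates are the j-th standard unit vector, so P e_j — column j of P — equals [uj]_S.
u1 = -2f1 + 0·f2 - 2f3, giving column 1 = [-2, 0, -2]; repeating for each j gives P = [[-2, 0, 0], [0, 2, 0], [-2, 0, 2]].

[[-2, 0, 0], [0, 2, 0], [-2, 0, 2]]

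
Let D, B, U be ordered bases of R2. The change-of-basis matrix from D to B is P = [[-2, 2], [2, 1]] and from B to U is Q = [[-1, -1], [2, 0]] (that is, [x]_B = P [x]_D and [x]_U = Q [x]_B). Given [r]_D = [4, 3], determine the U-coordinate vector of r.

Composing the changes, [r]_U = Q P [r]_D.
Q P = [[0, -3], [-4, 4]]; applying this to [4, 3] gives [-9, -4].

[-9, -4]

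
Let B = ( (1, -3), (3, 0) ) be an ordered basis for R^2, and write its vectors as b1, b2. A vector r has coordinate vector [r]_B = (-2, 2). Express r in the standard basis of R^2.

The coordinates say r = -2b1 + 2b2; adding the scaled basis vectors gives (4, 6).

(4, 6)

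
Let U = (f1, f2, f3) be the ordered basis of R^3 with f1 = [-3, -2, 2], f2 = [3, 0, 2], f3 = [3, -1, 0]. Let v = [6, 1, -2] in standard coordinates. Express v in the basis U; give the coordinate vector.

[-1, 0, 1]

We seek scalars with c_1 f1 + ... + c_3 f3 = v; equivalently solve M c = v where the columns of M are f1, ..., f3.
Gaussian elimination on [M | v] yields c = (-1, 0, 1).
Check: -f1 + 0·f2 + f3 = [6, 1, -2].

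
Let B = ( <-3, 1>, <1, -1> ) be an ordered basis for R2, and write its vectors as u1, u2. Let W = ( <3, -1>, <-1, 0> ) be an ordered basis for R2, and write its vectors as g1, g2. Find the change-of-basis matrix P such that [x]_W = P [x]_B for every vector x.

Take x = uj: its B-coordinates are the j-th standard unit vector, so P e_j — column j of P — equals [uj]_W.
u1 = -g1 + 0·g2, giving column 1 = <-1, 0>; repeating for each j gives P = [[-1, 1], [0, 2]].

[[-1, 1], [0, 2]]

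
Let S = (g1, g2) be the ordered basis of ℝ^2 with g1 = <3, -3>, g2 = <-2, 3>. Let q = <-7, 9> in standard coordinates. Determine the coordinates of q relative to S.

<-1, 2>

Write q = c_1 g1 + c_2 g2 and solve for the c_i.
System: 3c_1 - 2c_2 = -7, -3c_1 + 3c_2 = 9; solving gives c_1 = -1, c_2 = 2.
Check: -g1 + 2g2 = <-7, 9>.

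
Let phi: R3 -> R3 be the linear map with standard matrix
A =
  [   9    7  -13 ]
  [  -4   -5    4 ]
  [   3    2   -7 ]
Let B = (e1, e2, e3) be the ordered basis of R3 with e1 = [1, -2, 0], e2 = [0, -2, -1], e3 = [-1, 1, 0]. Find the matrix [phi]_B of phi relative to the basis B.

The j-th column of [phi]_B is [phi(ej)]_B.
phi(e1) = A e1 = [-5, 6, -1] = -3e1 + e2 + 2e3, so column 1 is [-3, 1, 2].
Repeating for e2, e3 and assembling the columns gives [[-3, 1, 1], [1, -3, 1], [2, 2, 3]].

[[-3, 1, 1], [1, -3, 1], [2, 2, 3]]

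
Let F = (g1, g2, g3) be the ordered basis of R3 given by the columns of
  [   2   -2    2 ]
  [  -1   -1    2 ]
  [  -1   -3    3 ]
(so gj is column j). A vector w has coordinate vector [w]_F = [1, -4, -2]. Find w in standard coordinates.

[6, -1, 5]

The coordinates say w = g1 - 4g2 - 2g3; adding the scaled basis vectors gives [6, -1, 5].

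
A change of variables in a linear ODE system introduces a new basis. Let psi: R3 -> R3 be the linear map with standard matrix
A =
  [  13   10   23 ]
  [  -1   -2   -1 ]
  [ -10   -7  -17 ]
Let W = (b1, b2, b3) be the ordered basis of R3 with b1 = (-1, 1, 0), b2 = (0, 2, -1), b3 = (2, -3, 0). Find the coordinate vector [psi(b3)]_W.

Compute psi(b3) = A b3 = (-4, 4, 1) in standard coordinates.
Then write this in W-coordinates: solve for y in y_1 b1 + ... + y_3 b3 = (-4, 4, 1).
This gives y = (0, -1, -2), which is column 3 of [psi]_W.

(0, -1, -2)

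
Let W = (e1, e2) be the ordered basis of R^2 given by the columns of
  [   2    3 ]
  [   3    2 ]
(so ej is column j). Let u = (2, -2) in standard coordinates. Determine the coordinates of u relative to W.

Write u = c_1 e1 + c_2 e2 and solve for the c_i.
System: 2c_1 + 3c_2 = 2, 3c_1 + 2c_2 = -2; solving gives c_1 = -2, c_2 = 2.
Check: -2e1 + 2e2 = (2, -2).

(-2, 2)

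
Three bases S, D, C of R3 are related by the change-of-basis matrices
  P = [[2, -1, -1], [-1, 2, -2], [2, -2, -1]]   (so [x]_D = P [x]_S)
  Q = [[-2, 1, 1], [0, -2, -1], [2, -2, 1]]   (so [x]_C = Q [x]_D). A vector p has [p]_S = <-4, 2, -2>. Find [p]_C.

First [p]_D = P [p]_S = <-8, 12, -10>.
Then [p]_C = Q [p]_D = <18, -14, -50>.

<18, -14, -50>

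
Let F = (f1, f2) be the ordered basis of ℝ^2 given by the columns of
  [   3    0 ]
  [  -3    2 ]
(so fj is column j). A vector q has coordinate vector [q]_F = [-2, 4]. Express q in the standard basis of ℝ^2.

[-6, 14]

By definition q = -2f1 + 4f2.
Summing componentwise gives [-6, 14].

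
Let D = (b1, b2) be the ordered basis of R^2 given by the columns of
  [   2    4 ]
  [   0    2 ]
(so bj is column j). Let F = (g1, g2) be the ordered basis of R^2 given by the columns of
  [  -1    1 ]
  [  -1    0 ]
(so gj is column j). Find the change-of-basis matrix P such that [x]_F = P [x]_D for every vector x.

[[0, -2], [2, 2]]

Column j of P is [bj]_F, since P maps D-coordinates to F-coordinates.
Expressing b1 in F: b1 = 0·g1 + 2g2, so column 1 of P is <0, 2>.
Doing the same for each bj gives P = [[0, -2], [2, 2]].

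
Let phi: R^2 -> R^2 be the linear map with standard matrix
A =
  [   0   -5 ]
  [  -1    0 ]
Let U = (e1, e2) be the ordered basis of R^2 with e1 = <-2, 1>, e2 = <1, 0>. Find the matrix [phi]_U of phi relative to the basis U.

With P the matrix whose columns are e1, e2, [phi]_U = P^(-1) A P.
Column by column: phi(e1) = A e1 = <-5, 2>; its U-coordinates <2, -1> give column 1.
Continuing for each basis vector yields [phi]_U = [[2, -1], [-1, -2]].

[[2, -1], [-1, -2]]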